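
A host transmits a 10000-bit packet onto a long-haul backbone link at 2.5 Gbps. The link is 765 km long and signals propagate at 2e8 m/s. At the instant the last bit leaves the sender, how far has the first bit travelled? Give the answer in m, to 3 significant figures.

t_tx = L/R = 10000/2500000000 = 4e-06 s.
Distance = s × t_tx = 200000000 × 4e-06 = 800 m.

800 m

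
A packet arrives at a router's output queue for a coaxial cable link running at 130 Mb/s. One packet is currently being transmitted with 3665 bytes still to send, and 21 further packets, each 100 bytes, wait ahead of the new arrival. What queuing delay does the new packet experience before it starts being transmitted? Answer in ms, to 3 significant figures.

0.355 ms

Each queued packet: L/R = 800/130000000 = 0.00615385 ms.
21 queued → 0.129231 ms.
Plus remaining 29320 bits of current packet: 0.225538 ms.
Queuing delay = 0.355 ms.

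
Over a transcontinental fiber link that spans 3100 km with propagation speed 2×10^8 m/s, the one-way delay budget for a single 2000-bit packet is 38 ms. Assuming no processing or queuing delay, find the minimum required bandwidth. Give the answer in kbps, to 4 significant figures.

Propagation delay = 3100000 / 200000000 = 15.5 ms.
Transmission budget = 38 − 15.5 = 22.5 ms.
R ≥ L / t_tx = 2000 bits / 0.0225 s = 88.89 kbps.

88.89 kbps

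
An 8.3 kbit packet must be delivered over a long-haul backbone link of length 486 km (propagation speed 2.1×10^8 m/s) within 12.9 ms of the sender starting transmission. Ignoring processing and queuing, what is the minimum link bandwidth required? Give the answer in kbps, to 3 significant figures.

Propagation delay = 486000 / 210000000 = 2.31429 ms.
Transmission budget = 12.9 − 2.31429 = 10.5857 ms.
R ≥ L / t_tx = 8300 bits / 0.0105857 s = 784 kbps.

784 kbps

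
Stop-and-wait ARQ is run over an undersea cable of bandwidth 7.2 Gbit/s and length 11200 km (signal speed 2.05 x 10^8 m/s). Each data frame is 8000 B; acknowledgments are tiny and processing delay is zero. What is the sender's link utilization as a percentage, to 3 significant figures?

0.00813 %

t_tx = L/R = 64000/7200000000 = 8.88889e-06 s.
t_prop = 11200000/2.05e+08 = 0.0546341 s; RTT = 0.109268 s.
Cycle = t_tx + RTT = 0.109277 s.
Utilization = t_tx / cycle = 8.88889e-06/0.109277 = 0.00813 %.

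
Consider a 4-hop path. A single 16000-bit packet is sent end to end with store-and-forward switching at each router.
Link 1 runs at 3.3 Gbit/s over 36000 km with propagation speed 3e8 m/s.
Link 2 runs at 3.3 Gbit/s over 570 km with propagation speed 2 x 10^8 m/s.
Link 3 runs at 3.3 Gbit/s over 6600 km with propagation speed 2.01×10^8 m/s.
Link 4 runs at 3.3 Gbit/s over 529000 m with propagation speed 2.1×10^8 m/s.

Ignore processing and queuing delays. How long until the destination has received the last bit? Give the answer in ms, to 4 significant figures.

158.2 ms

Transmission delay per hop = L/R = 16000/3300000000 = 0.00484848 ms; 4 hops → 0.0193939 ms.
Propagation delays (d/s per hop): 120, 2.85, 32.8358, 2.51905 ms; sum = 158.205 ms.
End-to-end = 158.2 ms.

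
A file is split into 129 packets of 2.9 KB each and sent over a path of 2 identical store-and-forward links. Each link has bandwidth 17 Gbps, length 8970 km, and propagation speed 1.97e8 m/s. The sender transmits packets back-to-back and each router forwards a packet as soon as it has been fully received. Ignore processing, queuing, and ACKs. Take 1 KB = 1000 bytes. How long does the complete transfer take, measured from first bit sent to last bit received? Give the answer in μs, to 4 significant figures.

91240 μs

Per-hop transmission t_tx = L/R = 23200/17000000000 = 1.36471 μs.
Per-hop propagation t_prop = 8970000/197000000 = 45533 μs.
Pipeline fill: first packet needs 2·t_tx to clear all hops; remaining 128 packets each add one t_tx.
Total = (2+129-1)·t_tx + 2·t_prop = 130·1.36471 + 2·45533 = 91240 μs.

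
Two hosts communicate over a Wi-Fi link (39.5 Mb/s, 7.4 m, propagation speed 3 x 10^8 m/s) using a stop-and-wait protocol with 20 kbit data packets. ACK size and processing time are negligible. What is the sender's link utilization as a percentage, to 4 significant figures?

99.99 %

t_tx = L/R = 20000/39500000 = 0.000506329 s.
t_prop = 7.4/300000000 = 2.46667e-08 s; RTT = 4.93333e-08 s.
Cycle = t_tx + RTT = 0.000506378 s.
Utilization = t_tx / cycle = 0.000506329/0.000506378 = 99.99 %.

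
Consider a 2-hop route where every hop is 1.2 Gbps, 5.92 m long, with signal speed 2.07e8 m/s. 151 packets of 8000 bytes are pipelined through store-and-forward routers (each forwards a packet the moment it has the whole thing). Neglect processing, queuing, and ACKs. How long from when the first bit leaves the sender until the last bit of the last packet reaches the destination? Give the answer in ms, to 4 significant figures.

8.107 ms

Per-hop transmission t_tx = L/R = 64000/1200000000 = 0.0533333 ms.
Per-hop propagation t_prop = 5.92/2.07e+08 = 2.8599e-05 ms.
Pipeline fill: first packet needs 2·t_tx to clear all hops; remaining 150 packets each add one t_tx.
Total = (2+151-1)·t_tx + 2·t_prop = 152·0.0533333 + 2·2.8599e-05 = 8.107 ms.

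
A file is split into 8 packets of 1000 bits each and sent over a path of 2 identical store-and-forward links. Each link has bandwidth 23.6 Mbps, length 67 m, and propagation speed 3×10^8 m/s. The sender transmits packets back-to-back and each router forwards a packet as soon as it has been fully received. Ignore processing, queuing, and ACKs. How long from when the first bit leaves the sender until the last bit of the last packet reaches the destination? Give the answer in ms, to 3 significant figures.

0.382 ms

Per-hop transmission t_tx = L/R = 1000/23600000 = 0.0423729 ms.
Per-hop propagation t_prop = 67/300000000 = 0.000223333 ms.
Pipeline fill: first packet needs 2·t_tx to clear all hops; remaining 7 packets each add one t_tx.
Total = (2+8-1)·t_tx + 2·t_prop = 9·0.0423729 + 2·0.000223333 = 0.382 ms.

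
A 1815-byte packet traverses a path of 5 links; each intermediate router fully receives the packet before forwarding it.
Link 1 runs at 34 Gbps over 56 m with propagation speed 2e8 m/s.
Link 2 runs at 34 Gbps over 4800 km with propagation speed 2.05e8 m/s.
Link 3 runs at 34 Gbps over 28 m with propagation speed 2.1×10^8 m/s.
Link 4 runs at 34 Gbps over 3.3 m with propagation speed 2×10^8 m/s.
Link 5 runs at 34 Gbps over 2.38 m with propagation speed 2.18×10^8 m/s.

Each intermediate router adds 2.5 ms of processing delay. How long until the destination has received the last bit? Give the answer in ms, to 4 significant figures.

33.42 ms

L = 1815 × 8 = 14520 bits.
Transmission delay per hop = L/R = 14520/34000000000 = 0.000427059 ms; 5 hops → 0.00213529 ms.
Propagation delays (d/s per hop): 0.00028, 23.4146, 0.000133333, 1.65e-05, 1.09174e-05 ms; sum = 23.4151 ms.
Processing at 4 router(s): 4 × 2.5 ms = 10 ms.
End-to-end = 33.42 ms.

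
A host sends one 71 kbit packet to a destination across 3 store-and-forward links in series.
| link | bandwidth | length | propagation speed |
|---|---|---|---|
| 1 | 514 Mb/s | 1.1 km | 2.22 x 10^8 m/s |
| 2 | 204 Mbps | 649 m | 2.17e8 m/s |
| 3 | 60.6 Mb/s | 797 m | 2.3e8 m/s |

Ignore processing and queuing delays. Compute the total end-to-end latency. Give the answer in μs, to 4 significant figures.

1669 μs

L = 71000 bits.
Transmission delays (L/R per hop): 138.132, 348.039, 1171.62 μs; sum = 1657.79 μs.
Propagation delays (d/s per hop): 4.95495, 2.99078, 3.46522 μs; sum = 11.411 μs.
End-to-end = 1669 μs.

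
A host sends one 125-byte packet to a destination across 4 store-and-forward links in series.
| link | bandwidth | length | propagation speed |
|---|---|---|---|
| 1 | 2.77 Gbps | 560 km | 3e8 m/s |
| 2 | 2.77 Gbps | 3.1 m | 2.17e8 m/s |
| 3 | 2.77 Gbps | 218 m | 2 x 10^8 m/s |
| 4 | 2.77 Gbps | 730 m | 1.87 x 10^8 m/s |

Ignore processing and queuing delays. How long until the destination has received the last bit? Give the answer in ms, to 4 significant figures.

1.873 ms

L = 125 × 8 = 1000 bits.
Transmission delay per hop = L/R = 1000/2770000000 = 0.000361011 ms; 4 hops → 0.00144404 ms.
Propagation delays (d/s per hop): 1.86667, 1.42857e-05, 0.00109, 0.00390374 ms; sum = 1.87167 ms.
End-to-end = 1.873 ms.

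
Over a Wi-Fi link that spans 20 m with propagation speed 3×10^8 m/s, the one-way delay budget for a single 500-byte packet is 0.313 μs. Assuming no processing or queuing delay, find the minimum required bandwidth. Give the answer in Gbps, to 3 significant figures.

L = 4000 bits.
Propagation delay = 20 / 300000000 = 0.0666667 μs.
Transmission budget = 0.313 − 0.0666667 = 0.246333 μs.
R ≥ L / t_tx = 4000 bits / 2.46333e-07 s = 16.2 Gbps.

16.2 Gbps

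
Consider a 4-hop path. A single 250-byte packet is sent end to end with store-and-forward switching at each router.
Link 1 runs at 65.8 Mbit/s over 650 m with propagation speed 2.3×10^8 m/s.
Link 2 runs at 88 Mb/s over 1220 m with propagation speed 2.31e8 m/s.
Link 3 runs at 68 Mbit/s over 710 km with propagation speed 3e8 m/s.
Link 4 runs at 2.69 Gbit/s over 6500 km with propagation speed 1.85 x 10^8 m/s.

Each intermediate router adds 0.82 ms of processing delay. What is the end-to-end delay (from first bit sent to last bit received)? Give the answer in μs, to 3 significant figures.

40100 μs

L = 250 × 8 = 2000 bits.
Transmission delays (L/R per hop): 30.3951, 22.7273, 29.4118, 0.743494 μs; sum = 83.2777 μs.
Propagation delays (d/s per hop): 2.82609, 5.28139, 2366.67, 35135.1 μs; sum = 37509.9 μs.
Processing at 3 router(s): 3 × 0.82 ms = 2460 μs.
End-to-end = 40100 μs.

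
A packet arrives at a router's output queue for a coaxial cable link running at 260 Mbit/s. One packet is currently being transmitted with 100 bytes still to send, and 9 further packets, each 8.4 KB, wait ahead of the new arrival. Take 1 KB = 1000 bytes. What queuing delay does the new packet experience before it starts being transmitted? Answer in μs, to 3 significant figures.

2330 μs

Each queued packet: L/R = 67200/260000000 = 258.462 μs.
9 queued → 2326.15 μs.
Plus remaining 800 bits of current packet: 3.07692 μs.
Queuing delay = 2330 μs.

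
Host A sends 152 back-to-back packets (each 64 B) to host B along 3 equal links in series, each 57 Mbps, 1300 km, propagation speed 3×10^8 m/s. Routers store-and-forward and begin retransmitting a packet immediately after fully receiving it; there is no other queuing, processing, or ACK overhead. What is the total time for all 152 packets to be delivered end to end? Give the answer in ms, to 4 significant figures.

14.38 ms

Per-hop transmission t_tx = L/R = 512/57000000 = 0.00898246 ms.
Per-hop propagation t_prop = 1300000/300000000 = 4.33333 ms.
Pipeline fill: first packet needs 3·t_tx to clear all hops; remaining 151 packets each add one t_tx.
Total = (3+152-1)·t_tx + 3·t_prop = 154·0.00898246 + 3·4.33333 = 14.38 ms.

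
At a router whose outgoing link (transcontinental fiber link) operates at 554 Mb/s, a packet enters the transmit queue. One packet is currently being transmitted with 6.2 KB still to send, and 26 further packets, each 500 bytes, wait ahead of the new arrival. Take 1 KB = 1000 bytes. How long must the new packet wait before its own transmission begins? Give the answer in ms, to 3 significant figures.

0.277 ms

Each queued packet: L/R = 4000/554000000 = 0.00722022 ms.
26 queued → 0.187726 ms.
Plus remaining 49600 bits of current packet: 0.0895307 ms.
Queuing delay = 0.277 ms.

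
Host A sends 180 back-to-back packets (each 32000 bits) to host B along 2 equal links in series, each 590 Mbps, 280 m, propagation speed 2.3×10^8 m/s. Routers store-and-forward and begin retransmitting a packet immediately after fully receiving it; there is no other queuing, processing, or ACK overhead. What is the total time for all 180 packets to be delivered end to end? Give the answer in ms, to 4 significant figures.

9.819 ms

Per-hop transmission t_tx = L/R = 32000/590000000 = 0.0542373 ms.
Per-hop propagation t_prop = 280/2.3e+08 = 0.00121739 ms.
Pipeline fill: first packet needs 2·t_tx to clear all hops; remaining 179 packets each add one t_tx.
Total = (2+180-1)·t_tx + 2·t_prop = 181·0.0542373 + 2·0.00121739 = 9.819 ms.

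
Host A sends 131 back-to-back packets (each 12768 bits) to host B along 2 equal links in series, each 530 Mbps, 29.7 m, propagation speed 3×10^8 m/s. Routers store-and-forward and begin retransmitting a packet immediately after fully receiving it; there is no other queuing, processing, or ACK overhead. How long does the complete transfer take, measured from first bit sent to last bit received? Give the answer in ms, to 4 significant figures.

Per-hop transmission t_tx = L/R = 12768/530000000 = 0.0240906 ms.
Per-hop propagation t_prop = 29.7/300000000 = 9.9e-05 ms.
Pipeline fill: first packet needs 2·t_tx to clear all hops; remaining 130 packets each add one t_tx.
Total = (2+131-1)·t_tx + 2·t_prop = 132·0.0240906 + 2·9.9e-05 = 3.180 ms.

3.180 ms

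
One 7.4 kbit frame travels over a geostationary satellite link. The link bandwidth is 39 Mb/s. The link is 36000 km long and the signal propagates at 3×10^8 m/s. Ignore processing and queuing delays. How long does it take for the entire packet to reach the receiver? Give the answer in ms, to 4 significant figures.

120.2 ms

L = 7400 bits.
Transmission delay = L/R = 7400 / 39000000 = 0.189744 ms.
Propagation delay = d/s = 36000000 m / 300000000 m/s = 120 ms.
Total = 120.2 ms.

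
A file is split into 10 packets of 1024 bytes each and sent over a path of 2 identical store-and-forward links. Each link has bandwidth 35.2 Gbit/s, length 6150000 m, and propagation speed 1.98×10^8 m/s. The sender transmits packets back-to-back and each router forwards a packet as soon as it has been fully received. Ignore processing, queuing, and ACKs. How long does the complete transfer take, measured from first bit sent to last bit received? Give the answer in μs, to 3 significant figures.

62100 μs

Per-hop transmission t_tx = L/R = 8192/35200000000 = 0.232727 μs.
Per-hop propagation t_prop = 6150000/198000000 = 31060.6 μs.
Pipeline fill: first packet needs 2·t_tx to clear all hops; remaining 9 packets each add one t_tx.
Total = (2+10-1)·t_tx + 2·t_prop = 11·0.232727 + 2·31060.6 = 62100 μs.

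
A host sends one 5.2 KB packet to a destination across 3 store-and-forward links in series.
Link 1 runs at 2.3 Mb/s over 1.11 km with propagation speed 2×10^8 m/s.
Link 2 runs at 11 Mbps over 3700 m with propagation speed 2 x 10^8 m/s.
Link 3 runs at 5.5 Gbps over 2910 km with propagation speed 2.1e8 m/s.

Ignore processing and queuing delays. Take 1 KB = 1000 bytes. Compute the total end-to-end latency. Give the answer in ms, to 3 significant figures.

L = 41600 bits.
Transmission delays (L/R per hop): 18.087, 3.78182, 0.00756364 ms; sum = 21.8763 ms.
Propagation delays (d/s per hop): 0.00555, 0.0185, 13.8571 ms; sum = 13.8812 ms.
End-to-end = 35.8 ms.

35.8 ms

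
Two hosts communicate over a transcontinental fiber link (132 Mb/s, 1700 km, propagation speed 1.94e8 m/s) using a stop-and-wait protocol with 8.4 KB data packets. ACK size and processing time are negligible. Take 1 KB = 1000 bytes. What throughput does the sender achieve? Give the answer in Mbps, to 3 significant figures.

3.73 Mbps

t_tx = L/R = 67200/132000000 = 0.000509091 s.
t_prop = 1700000/194000000 = 0.00876289 s; RTT = 0.0175258 s.
Cycle = t_tx + RTT = 0.0180349 s.
Throughput = L / cycle = 67200 / 0.0180349 = 3.73 Mbps.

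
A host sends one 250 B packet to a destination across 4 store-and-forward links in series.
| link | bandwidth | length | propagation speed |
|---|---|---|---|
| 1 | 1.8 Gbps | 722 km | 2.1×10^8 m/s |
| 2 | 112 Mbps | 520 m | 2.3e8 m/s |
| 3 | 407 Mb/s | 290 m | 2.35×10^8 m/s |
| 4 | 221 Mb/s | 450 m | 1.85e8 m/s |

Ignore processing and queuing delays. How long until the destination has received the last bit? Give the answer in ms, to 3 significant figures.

3.48 ms

L = 250 × 8 = 2000 bits.
Transmission delays (L/R per hop): 0.00111111, 0.0178571, 0.004914, 0.00904977 ms; sum = 0.032932 ms.
Propagation delays (d/s per hop): 3.4381, 0.00226087, 0.00123404, 0.00243243 ms; sum = 3.44402 ms.
End-to-end = 3.48 ms.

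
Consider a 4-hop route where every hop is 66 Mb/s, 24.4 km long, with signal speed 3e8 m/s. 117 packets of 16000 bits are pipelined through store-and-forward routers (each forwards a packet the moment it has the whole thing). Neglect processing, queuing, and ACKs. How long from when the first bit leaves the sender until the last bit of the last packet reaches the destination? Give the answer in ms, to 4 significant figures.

Per-hop transmission t_tx = L/R = 16000/66000000 = 0.242424 ms.
Per-hop propagation t_prop = 24400/300000000 = 0.0813333 ms.
Pipeline fill: first packet needs 4·t_tx to clear all hops; remaining 116 packets each add one t_tx.
Total = (4+117-1)·t_tx + 4·t_prop = 120·0.242424 + 4·0.0813333 = 29.42 ms.

29.42 ms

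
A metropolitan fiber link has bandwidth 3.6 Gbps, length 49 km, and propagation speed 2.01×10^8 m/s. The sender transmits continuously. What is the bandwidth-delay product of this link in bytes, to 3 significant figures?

Propagation delay = 49000 / 2.01e+08 = 0.000243781 s.
BDP = R × t_prop = 3600000000 × 0.000243781 = 877612 bits.
In bytes: 877612/8 = 110000 bytes.

110000 bytes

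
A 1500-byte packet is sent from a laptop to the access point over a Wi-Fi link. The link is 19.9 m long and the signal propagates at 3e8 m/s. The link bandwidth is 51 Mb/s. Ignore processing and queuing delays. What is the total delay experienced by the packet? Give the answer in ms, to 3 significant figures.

L = 1500 × 8 = 12000 bits.
Transmission delay = L/R = 12000 / 51000000 = 0.235294 ms.
Propagation delay = d/s = 19.9 m / 300000000 m/s = 6.63333e-05 ms.
Total = 0.235 ms.

0.235 ms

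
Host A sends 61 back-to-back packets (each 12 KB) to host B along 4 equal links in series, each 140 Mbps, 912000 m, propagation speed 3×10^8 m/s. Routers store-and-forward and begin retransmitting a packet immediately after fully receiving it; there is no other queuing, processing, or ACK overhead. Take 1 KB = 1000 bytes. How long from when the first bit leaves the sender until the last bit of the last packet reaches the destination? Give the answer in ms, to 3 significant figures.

Per-hop transmission t_tx = L/R = 96000/140000000 = 0.685714 ms.
Per-hop propagation t_prop = 912000/300000000 = 3.04 ms.
Pipeline fill: first packet needs 4·t_tx to clear all hops; remaining 60 packets each add one t_tx.
Total = (4+61-1)·t_tx + 4·t_prop = 64·0.685714 + 4·3.04 = 56.0 ms.

56.0 ms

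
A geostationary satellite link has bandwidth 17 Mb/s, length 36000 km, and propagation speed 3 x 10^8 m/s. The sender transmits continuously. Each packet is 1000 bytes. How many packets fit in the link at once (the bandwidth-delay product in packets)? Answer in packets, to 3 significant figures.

255 packets

Propagation delay = 36000000 / 300000000 = 0.12 s.
BDP = R × t_prop = 17000000 × 0.12 = 2040000 bits.
In packets of 8000 bits: 255 packets.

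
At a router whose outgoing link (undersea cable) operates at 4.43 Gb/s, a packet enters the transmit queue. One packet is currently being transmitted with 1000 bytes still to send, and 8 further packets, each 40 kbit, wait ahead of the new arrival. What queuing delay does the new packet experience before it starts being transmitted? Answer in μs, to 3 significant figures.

74.0 μs

Each queued packet: L/R = 40000/4430000000 = 9.02935 μs.
8 queued → 72.2348 μs.
Plus remaining 8000 bits of current packet: 1.80587 μs.
Queuing delay = 74.0 μs.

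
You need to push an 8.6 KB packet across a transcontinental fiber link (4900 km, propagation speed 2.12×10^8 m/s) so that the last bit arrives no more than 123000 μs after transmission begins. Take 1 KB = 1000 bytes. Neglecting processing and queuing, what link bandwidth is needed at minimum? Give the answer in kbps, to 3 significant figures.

L = 68800 bits.
Propagation delay = 4900000 / 212000000 = 23113.2 μs.
Transmission budget = 123000 − 23113.2 = 99886.8 μs.
R ≥ L / t_tx = 68800 bits / 0.0998868 s = 689 kbps.

689 kbps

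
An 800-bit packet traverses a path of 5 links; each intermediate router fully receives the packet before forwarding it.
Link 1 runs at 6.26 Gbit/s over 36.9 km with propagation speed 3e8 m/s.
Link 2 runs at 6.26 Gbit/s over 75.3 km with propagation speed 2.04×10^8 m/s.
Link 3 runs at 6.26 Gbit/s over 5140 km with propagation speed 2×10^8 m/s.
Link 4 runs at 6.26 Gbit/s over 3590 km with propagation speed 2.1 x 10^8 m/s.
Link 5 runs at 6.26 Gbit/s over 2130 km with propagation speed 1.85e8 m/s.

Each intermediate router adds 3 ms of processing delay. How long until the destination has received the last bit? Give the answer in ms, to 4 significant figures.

Transmission delay per hop = L/R = 800/6260000000 = 0.000127796 ms; 5 hops → 0.000638978 ms.
Propagation delays (d/s per hop): 0.123, 0.369118, 25.7, 17.0952, 11.5135 ms; sum = 54.8009 ms.
Processing at 4 router(s): 4 × 3 ms = 12 ms.
End-to-end = 66.80 ms.

66.80 ms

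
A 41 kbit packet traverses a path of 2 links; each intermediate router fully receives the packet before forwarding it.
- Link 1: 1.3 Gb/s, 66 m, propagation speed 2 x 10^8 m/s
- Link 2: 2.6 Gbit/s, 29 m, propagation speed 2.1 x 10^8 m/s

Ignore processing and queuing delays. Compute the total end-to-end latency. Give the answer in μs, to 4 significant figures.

47.78 μs

L = 41000 bits.
Transmission delays (L/R per hop): 31.5385, 15.7692 μs; sum = 47.3077 μs.
Propagation delays (d/s per hop): 0.33, 0.138095 μs; sum = 0.468095 μs.
End-to-end = 47.78 μs.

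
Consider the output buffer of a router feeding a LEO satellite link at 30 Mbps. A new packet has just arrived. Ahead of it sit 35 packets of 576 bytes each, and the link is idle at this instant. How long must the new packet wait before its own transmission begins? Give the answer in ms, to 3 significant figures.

5.38 ms

Each queued packet: L/R = 4608/30000000 = 0.1536 ms.
35 queued → 5.376 ms.
Queuing delay = 5.38 ms.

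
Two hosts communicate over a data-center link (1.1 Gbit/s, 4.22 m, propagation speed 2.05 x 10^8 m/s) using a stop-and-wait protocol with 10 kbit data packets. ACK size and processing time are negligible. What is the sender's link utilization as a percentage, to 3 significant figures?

99.5 %

t_tx = L/R = 10000/1100000000 = 9.09091e-06 s.
t_prop = 4.22/2.05e+08 = 2.05854e-08 s; RTT = 4.11707e-08 s.
Cycle = t_tx + RTT = 9.13208e-06 s.
Utilization = t_tx / cycle = 9.09091e-06/9.13208e-06 = 99.5 %.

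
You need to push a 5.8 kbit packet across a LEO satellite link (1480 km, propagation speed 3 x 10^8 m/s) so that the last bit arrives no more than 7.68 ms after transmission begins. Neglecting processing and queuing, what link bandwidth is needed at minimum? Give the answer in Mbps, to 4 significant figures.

2.112 Mbps

Propagation delay = 1480000 / 300000000 = 4.93333 ms.
Transmission budget = 7.68 − 4.93333 = 2.74667 ms.
R ≥ L / t_tx = 5800 bits / 0.00274667 s = 2.112 Mbps.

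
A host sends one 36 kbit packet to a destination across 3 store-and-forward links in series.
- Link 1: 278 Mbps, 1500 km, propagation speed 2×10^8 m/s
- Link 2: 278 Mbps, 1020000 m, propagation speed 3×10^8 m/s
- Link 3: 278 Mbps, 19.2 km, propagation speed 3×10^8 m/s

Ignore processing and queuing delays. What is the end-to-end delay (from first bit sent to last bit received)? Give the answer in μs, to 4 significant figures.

11350 μs

L = 36000 bits.
Transmission delay per hop = L/R = 36000/278000000 = 129.496 μs; 3 hops → 388.489 μs.
Propagation delays (d/s per hop): 7500, 3400, 64 μs; sum = 10964 μs.
End-to-end = 11350 μs.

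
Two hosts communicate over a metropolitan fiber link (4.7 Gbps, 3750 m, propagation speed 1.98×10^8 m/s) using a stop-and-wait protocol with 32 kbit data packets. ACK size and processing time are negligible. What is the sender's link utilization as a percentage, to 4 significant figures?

t_tx = L/R = 32000/4700000000 = 6.80851e-06 s.
t_prop = 3750/198000000 = 1.89394e-05 s; RTT = 3.78788e-05 s.
Cycle = t_tx + RTT = 4.46873e-05 s.
Utilization = t_tx / cycle = 6.80851e-06/4.46873e-05 = 15.24 %.

15.24 %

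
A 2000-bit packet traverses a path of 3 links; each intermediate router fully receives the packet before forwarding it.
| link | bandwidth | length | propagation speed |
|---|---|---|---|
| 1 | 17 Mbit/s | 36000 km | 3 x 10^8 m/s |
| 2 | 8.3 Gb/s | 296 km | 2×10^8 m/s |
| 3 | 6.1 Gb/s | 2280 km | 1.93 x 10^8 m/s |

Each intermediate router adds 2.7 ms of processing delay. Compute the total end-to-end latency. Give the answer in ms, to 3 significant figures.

139 ms

Transmission delays (L/R per hop): 0.117647, 0.000240964, 0.000327869 ms; sum = 0.118216 ms.
Propagation delays (d/s per hop): 120, 1.48, 11.8135 ms; sum = 133.293 ms.
Processing at 2 router(s): 2 × 2.7 ms = 5.4 ms.
End-to-end = 139 ms.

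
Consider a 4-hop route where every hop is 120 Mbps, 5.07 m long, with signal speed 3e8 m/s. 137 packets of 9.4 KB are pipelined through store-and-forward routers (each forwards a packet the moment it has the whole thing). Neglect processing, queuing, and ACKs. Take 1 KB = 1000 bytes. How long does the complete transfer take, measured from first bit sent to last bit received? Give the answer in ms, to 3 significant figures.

87.7 ms

Per-hop transmission t_tx = L/R = 75200/120000000 = 0.626667 ms.
Per-hop propagation t_prop = 5.07/300000000 = 1.69e-05 ms.
Pipeline fill: first packet needs 4·t_tx to clear all hops; remaining 136 packets each add one t_tx.
Total = (4+137-1)·t_tx + 4·t_prop = 140·0.626667 + 4·1.69e-05 = 87.7 ms.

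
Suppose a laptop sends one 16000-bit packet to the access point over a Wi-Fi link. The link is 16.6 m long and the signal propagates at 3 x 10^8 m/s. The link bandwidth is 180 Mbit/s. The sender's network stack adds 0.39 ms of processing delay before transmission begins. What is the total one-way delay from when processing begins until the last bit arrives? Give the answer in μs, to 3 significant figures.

Transmission delay = L/R = 16000 / 180000000 = 88.8889 μs.
Propagation delay = d/s = 16.6 m / 300000000 m/s = 0.0553333 μs.
Plus processing delay 0.39 ms = 390 μs.
Total = 479 μs.

479 μs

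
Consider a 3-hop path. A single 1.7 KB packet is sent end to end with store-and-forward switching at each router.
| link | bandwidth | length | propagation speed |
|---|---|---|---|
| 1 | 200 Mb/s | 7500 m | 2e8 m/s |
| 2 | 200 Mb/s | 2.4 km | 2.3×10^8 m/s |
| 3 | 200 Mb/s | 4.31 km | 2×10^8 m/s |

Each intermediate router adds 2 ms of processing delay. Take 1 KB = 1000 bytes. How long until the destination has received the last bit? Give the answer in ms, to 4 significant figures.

4.273 ms

L = 13600 bits.
Transmission delay per hop = L/R = 13600/200000000 = 0.068 ms; 3 hops → 0.204 ms.
Propagation delays (d/s per hop): 0.0375, 0.0104348, 0.02155 ms; sum = 0.0694848 ms.
Processing at 2 router(s): 2 × 2 ms = 4 ms.
End-to-end = 4.273 ms.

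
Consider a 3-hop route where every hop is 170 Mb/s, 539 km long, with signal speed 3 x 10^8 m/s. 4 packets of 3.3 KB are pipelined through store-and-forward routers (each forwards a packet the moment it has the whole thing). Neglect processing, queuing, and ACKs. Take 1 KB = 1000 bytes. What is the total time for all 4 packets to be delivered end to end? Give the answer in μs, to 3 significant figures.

6320 μs

Per-hop transmission t_tx = L/R = 26400/170000000 = 155.294 μs.
Per-hop propagation t_prop = 539000/300000000 = 1796.67 μs.
Pipeline fill: first packet needs 3·t_tx to clear all hops; remaining 3 packets each add one t_tx.
Total = (3+4-1)·t_tx + 3·t_prop = 6·155.294 + 3·1796.67 = 6320 μs.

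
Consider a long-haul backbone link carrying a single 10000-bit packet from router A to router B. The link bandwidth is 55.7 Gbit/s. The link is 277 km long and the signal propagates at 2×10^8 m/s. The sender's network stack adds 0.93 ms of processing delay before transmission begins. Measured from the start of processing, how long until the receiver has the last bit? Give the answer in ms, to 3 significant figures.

2.32 ms

Transmission delay = L/R = 10000 / 55700000000 = 0.000179533 ms.
Propagation delay = d/s = 277000 m / 200000000 m/s = 1.385 ms.
Plus processing delay 0.93 ms = 0.93 ms.
Total = 2.32 ms.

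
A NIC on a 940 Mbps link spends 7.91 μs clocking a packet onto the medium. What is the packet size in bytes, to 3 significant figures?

929 bytes

L = R × t_tx = 940000000 b/s × 7.91e-06 s = 7435.4 bits.
In bytes: 7435.4 / 8 = 929 bytes.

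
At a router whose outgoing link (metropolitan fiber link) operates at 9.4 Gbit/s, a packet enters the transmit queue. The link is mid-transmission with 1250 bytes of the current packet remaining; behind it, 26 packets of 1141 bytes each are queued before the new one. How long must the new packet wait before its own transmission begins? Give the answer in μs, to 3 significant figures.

Each queued packet: L/R = 9128/9400000000 = 0.971064 μs.
26 queued → 25.2477 μs.
Plus remaining 10000 bits of current packet: 1.06383 μs.
Queuing delay = 26.3 μs.

26.3 μs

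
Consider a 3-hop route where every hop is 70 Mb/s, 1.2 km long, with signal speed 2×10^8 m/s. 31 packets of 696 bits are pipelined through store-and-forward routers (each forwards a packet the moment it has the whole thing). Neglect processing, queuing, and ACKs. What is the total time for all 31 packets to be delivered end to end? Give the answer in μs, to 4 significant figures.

Per-hop transmission t_tx = L/R = 696/70000000 = 9.94286 μs.
Per-hop propagation t_prop = 1200/200000000 = 6 μs.
Pipeline fill: first packet needs 3·t_tx to clear all hops; remaining 30 packets each add one t_tx.
Total = (3+31-1)·t_tx + 3·t_prop = 33·9.94286 + 3·6 = 346.1 μs.

346.1 μs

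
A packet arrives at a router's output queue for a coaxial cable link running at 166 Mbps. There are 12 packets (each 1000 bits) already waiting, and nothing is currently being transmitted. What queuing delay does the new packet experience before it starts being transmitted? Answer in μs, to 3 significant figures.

Each queued packet: L/R = 1000/166000000 = 6.0241 μs.
12 queued → 72.2892 μs.
Queuing delay = 72.3 μs.

72.3 μs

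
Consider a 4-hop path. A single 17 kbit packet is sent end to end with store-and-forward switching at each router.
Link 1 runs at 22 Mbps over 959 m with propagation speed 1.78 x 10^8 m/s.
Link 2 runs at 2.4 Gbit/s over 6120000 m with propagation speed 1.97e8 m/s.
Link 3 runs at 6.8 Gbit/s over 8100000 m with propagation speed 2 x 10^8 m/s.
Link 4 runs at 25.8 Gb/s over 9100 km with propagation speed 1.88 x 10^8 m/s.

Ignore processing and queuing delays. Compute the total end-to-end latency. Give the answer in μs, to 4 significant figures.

L = 17000 bits.
Transmission delays (L/R per hop): 772.727, 7.08333, 2.5, 0.658915 μs; sum = 782.97 μs.
Propagation delays (d/s per hop): 5.38764, 31066, 40500, 48404.3 μs; sum = 119976 μs.
End-to-end = 120800 μs.

120800 μs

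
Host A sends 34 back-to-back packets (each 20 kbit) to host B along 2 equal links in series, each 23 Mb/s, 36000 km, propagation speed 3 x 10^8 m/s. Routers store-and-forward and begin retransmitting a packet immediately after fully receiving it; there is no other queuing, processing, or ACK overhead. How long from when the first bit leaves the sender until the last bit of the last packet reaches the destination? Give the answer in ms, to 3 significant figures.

270 ms

Per-hop transmission t_tx = L/R = 20000/23000000 = 0.869565 ms.
Per-hop propagation t_prop = 36000000/300000000 = 120 ms.
Pipeline fill: first packet needs 2·t_tx to clear all hops; remaining 33 packets each add one t_tx.
Total = (2+34-1)·t_tx + 2·t_prop = 35·0.869565 + 2·120 = 270 ms.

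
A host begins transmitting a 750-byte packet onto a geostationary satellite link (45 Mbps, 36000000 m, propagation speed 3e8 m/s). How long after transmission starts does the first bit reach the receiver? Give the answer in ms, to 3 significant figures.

120 ms

First bit experiences only propagation delay: d/s = 36000000/300000000 = 120 ms.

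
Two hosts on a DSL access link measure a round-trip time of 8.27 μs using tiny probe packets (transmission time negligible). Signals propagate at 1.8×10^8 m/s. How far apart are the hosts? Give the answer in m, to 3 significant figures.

One-way propagation = RTT/2 = 4.135 μs.
d = s × t = 180000000 × 4.135e-06 = 744 m.

744 m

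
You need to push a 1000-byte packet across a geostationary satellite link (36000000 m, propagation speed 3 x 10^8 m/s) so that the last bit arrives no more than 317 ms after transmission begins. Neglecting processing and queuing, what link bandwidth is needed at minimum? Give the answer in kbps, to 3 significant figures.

40.6 kbps

L = 8000 bits.
Propagation delay = 36000000 / 300000000 = 120 ms.
Transmission budget = 317 − 120 = 197 ms.
R ≥ L / t_tx = 8000 bits / 0.197 s = 40.6 kbps.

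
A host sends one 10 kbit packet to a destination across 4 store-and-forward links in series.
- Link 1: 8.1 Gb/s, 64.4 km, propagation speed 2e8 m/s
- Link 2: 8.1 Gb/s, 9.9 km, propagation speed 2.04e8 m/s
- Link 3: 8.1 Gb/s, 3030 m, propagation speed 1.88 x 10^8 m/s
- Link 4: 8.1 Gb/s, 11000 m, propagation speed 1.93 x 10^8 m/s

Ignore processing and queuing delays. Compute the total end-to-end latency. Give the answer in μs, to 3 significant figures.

L = 10000 bits.
Transmission delay per hop = L/R = 10000/8100000000 = 1.23457 μs; 4 hops → 4.93827 μs.
Propagation delays (d/s per hop): 322, 48.5294, 16.117, 56.9948 μs; sum = 443.641 μs.
End-to-end = 449 μs.

449 μs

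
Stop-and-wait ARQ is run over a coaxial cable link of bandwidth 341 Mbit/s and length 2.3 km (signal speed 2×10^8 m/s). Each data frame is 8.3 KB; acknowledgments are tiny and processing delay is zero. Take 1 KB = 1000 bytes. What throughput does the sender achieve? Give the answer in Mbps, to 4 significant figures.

305.0 Mbps

t_tx = L/R = 66400/341000000 = 0.000194721 s.
t_prop = 2300/200000000 = 1.15e-05 s; RTT = 2.3e-05 s.
Cycle = t_tx + RTT = 0.000217721 s.
Throughput = L / cycle = 66400 / 0.000217721 = 305.0 Mbps.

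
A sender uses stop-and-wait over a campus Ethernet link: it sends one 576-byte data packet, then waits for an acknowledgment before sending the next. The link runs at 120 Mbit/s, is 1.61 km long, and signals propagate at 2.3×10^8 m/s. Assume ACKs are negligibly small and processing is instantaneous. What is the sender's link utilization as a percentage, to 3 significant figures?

t_tx = L/R = 4608/120000000 = 3.84e-05 s.
t_prop = 1610/2.3e+08 = 7e-06 s; RTT = 1.4e-05 s.
Cycle = t_tx + RTT = 5.24e-05 s.
Utilization = t_tx / cycle = 3.84e-05/5.24e-05 = 73.3 %.

73.3 %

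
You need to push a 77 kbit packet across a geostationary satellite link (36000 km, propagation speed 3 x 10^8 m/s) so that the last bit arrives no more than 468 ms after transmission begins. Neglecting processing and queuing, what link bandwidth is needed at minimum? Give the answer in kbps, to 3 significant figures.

Propagation delay = 36000000 / 300000000 = 120 ms.
Transmission budget = 468 − 120 = 348 ms.
R ≥ L / t_tx = 77000 bits / 0.348 s = 221 kbps.

221 kbps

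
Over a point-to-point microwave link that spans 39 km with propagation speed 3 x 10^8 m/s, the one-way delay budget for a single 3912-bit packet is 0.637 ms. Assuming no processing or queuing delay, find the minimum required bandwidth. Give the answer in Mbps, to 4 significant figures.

7.716 Mbps

Propagation delay = 39000 / 300000000 = 0.13 ms.
Transmission budget = 0.637 − 0.13 = 0.507 ms.
R ≥ L / t_tx = 3912 bits / 0.000507 s = 7.716 Mbps.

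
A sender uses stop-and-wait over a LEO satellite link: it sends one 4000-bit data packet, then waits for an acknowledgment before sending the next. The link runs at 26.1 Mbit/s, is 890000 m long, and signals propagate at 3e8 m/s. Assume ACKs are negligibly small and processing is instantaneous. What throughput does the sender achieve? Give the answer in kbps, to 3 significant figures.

657 kbps

t_tx = L/R = 4000/26100000 = 0.000153257 s.
t_prop = 890000/300000000 = 0.00296667 s; RTT = 0.00593333 s.
Cycle = t_tx + RTT = 0.00608659 s.
Throughput = L / cycle = 4000 / 0.00608659 = 657 kbps.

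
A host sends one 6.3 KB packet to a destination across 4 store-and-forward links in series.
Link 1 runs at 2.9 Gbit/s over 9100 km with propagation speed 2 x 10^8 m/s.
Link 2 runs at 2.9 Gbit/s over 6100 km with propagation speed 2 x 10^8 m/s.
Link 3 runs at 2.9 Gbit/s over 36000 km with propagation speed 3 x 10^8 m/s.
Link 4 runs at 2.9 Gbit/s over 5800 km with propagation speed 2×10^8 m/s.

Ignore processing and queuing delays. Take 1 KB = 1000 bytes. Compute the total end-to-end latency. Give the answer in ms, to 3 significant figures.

L = 50400 bits.
Transmission delay per hop = L/R = 50400/2900000000 = 0.0173793 ms; 4 hops → 0.0695172 ms.
Propagation delays (d/s per hop): 45.5, 30.5, 120, 29 ms; sum = 225 ms.
End-to-end = 225 ms.

225 ms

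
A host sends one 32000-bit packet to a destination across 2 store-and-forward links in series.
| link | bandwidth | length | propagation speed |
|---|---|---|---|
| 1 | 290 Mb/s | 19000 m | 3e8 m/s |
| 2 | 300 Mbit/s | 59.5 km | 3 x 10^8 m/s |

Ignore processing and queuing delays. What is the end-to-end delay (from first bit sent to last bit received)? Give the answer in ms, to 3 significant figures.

0.479 ms

Transmission delays (L/R per hop): 0.110345, 0.106667 ms; sum = 0.217011 ms.
Propagation delays (d/s per hop): 0.0633333, 0.198333 ms; sum = 0.261667 ms.
End-to-end = 0.479 ms.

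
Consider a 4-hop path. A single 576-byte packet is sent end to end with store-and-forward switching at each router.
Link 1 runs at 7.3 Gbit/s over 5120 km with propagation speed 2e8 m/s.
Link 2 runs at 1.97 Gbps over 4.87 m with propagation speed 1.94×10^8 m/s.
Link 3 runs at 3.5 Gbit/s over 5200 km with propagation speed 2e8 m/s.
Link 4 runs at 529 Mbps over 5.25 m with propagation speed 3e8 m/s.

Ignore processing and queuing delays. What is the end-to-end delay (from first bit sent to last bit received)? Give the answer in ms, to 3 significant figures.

L = 576 × 8 = 4608 bits.
Transmission delays (L/R per hop): 0.000631233, 0.00233909, 0.00131657, 0.00871078 ms; sum = 0.0129977 ms.
Propagation delays (d/s per hop): 25.6, 2.51031e-05, 26, 1.75e-05 ms; sum = 51.6 ms.
End-to-end = 51.6 ms.

51.6 ms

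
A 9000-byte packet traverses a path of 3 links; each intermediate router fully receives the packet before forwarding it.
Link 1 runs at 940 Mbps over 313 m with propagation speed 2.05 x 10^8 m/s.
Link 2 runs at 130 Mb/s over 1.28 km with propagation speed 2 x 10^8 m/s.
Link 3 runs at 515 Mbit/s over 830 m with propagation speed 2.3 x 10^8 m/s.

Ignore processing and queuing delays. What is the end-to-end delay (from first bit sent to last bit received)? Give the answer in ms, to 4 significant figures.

L = 9000 × 8 = 72000 bits.
Transmission delays (L/R per hop): 0.0765957, 0.553846, 0.139806 ms; sum = 0.770248 ms.
Propagation delays (d/s per hop): 0.00152683, 0.0064, 0.0036087 ms; sum = 0.0115355 ms.
End-to-end = 0.7818 ms.

0.7818 ms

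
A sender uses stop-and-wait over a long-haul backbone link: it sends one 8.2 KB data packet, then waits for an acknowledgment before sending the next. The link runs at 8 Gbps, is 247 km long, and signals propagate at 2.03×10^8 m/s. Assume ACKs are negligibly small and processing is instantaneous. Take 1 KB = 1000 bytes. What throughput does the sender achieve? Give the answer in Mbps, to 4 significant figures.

26.87 Mbps

t_tx = L/R = 65600/8000000000 = 8.2e-06 s.
t_prop = 247000/2.03e+08 = 0.00121675 s; RTT = 0.0024335 s.
Cycle = t_tx + RTT = 0.0024417 s.
Throughput = L / cycle = 65600 / 0.0024417 = 26.87 Mbps.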